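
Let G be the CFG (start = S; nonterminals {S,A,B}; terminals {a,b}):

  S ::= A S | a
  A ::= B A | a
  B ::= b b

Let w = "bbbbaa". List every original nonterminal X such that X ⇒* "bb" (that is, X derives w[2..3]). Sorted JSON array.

CNF form of G:
  S -> A S | a
  A -> B A | a
  B -> T0 T0
  T0 -> b

CYK table (by increasing span) — only the sub-triangle for w[2..3]:
  [2..2]={T0}  "b"  orig:{}
  [3..3]={T0}  "b"  orig:{}
  [2..3]={B}  "bb"

Original NTs in T[2,3] deriving "bb": ["B"]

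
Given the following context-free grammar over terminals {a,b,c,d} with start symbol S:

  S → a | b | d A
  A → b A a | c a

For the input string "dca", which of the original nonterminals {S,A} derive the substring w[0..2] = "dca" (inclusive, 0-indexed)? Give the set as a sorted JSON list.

Convert to CNF:
  S -> T3 A | a | b
  A -> T0 X4 | T2 T1
  T0 -> b
  T1 -> a
  T2 -> c
  T3 -> d
  X4 -> A T1

Fill CYK table bottom-up, restricted to cells inside w[0..2]:
  cell(0,0) d: {T3}  orig:{}
  cell(1,1) c: {T2}  orig:{}
  cell(2,2) a: {S,T1}  orig:{S}
  cell(0,1) dc: ∅
  cell(1,2) ca: {A}
  cell(0,2) dca: {S}

Original NTs in T[0,2] deriving "dca": ["S"]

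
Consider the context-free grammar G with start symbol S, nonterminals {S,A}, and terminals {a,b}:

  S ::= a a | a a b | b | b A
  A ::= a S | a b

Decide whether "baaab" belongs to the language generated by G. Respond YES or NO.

CNF form of G:
  S -> T0 T0 | T0 X2 | T1 A | b
  A -> T0 S | T0 T1
  T0 -> a
  T1 -> b
  X2 -> T0 T1

CYK table (by increasing span):
  [0..0]={S,T1}  "b"  orig:{S}
  [1..1]={T0}  "a"  orig:{}
  [2..2]={T0}  "a"  orig:{}
  [3..3]={T0}  "a"  orig:{}
  [4..4]={S,T1}  "b"  orig:{S}
  [0..1]=∅  "ba"
  [1..2]={S}  "aa"
  [2..3]={S}  "aa"
  [3..4]={A,X2}  "ab"  orig:{A}
  [0..2]=∅  "baa"
  [1..3]={A}  "aaa"
  [2..4]={S}  "aab"
  [0..3]={S}  "baaa"
  [1..4]={A}  "aaab"
  [0..4]={S}  "baaab"

S ∈ T[0,4] ⇒ YES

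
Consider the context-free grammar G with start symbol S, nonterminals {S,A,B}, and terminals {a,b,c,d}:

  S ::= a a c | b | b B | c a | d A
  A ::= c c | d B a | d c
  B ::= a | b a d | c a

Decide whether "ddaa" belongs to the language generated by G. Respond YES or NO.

Convert to CNF:
  S -> T0 T2 | T1 A | T2 X6 | T3 B | b
  A -> T0 T0 | T1 T0 | T1 X4
  B -> T0 T2 | T3 X5 | a
  T0 -> c
  T1 -> d
  T2 -> a
  T3 -> b
  X4 -> B T2
  X5 -> T2 T1
  X6 -> T2 T0

Fill CYK table bottom-up:
  [0..0]={T1}  "d"  orig:{}
  [1..1]={T1}  "d"  orig:{}
  [2..2]={B,T2}  "a"  orig:{B}
  [3..3]={B,T2}  "a"  orig:{B}
  [0..1]=∅  "dd"
  [1..2]=∅  "da"
  [2..3]={X4}  "aa"  orig:{}
  [0..2]=∅  "dda"
  [1..3]={A}  "daa"
  [0..3]={S}  "ddaa"

S ∈ T[0,3] ⇒ YES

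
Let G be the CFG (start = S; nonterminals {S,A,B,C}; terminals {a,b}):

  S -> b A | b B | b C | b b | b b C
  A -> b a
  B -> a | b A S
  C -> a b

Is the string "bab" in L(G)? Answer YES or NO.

CNF form of G:
  S -> T0 A | T0 B | T0 C | T0 T0 | T0 X3
  A -> T0 T1
  B -> T0 X2 | a
  C -> T1 T0
  T0 -> b
  T1 -> a
  X2 -> A S
  X3 -> T0 C

CYK table (by increasing span):
  [0..0]={T0}  "b"  orig:{}
  [1..1]={B,T1}  "a"  orig:{B}
  [2..2]={T0}  "b"  orig:{}
  [0..1]={A,S}  "ba"
  [1..2]={C}  "ab"
  [0..2]={S,X3}  "bab"  orig:{S}

S ∈ T[0,2] ⇒ YES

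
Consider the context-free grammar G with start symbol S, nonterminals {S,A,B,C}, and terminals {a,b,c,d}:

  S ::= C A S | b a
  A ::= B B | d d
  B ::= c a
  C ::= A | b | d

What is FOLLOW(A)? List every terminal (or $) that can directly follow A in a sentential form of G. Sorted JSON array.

Compute FIRST by fixpoint:
[1]
  A via A→d d: +{d}
  B via B→c a: +{c}
  C via C→A: +{d}
  C via C→b: +{b}
  S via S→C A S: +{b,d}
  FIRST(S)={b,d}  FIRST(A)={d}  FIRST(B)={c}  FIRST(C)={b,d}
[2]
  A via A→B B: +{c}
  C via C→A: +{c}
  S via S→C A S: +{c}
  FIRST(S)={b,c,d}  FIRST(A)={c,d}  FIRST(B)={c}  FIRST(C)={b,c,d}
[3] — fixpoint
  FIRST(S)={b,c,d}  FIRST(A)={c,d}  FIRST(B)={c}  FIRST(C)={b,c,d}

FOLLOW iteration:
initialize: $ ∈ FOLLOW(S)
[1]
  A→B B: FOLLOW(B) ⊇ FIRST(B) = {c}; new: +{c}
  S→C A S: FOLLOW(C) ⊇ FIRST(A) = {c,d}; new: +{c,d}
  S→C A S: FOLLOW(A) ⊇ FIRST(S) = {b,c,d}; new: +{b,c,d}
  FOLLOW[S]={$}  FOLLOW[A]={b,c,d}  FOLLOW[B]={c}  FOLLOW[C]={c,d}
[2]
  A→B B: FOLLOW(B) ⊇ FOLLOW(A) ⊇ {b,c,d}; new: +{b,d}
  FOLLOW[S]={$}  FOLLOW[A]={b,c,d}  FOLLOW[B]={b,c,d}  FOLLOW[C]={c,d}
[3] (stable)
  FOLLOW[S]={$}  FOLLOW[A]={b,c,d}  FOLLOW[B]={b,c,d}  FOLLOW[C]={c,d}

FOLLOW(A) = ["b", "c", "d"]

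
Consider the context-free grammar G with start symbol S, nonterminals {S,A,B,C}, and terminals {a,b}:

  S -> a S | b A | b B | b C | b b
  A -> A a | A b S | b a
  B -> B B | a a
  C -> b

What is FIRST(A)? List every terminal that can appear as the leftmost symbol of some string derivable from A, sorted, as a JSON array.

FIRST sets, iterate to fixpoint:
iter 1:
  A via A→b a: +{b}
  B via B→a a: +{a}
  C via C→b: +{b}
  S via S→a S: +{a}
  S via S→b A: +{b}
  S: {a,b}  A: {b}  B: {a}  C: {b}
iter 2: done
  S: {a,b}  A: {b}  B: {a}  C: {b}

FIRST(A) = ["b"]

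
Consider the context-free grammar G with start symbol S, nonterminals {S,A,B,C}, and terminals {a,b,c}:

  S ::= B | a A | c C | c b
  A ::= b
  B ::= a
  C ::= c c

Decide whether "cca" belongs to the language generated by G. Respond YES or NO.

CNF form of G:
  S -> T0 C | T0 T2 | T1 A | a
  A -> b
  B -> a
  C -> T0 T0
  T0 -> c
  T1 -> a
  T2 -> b

CYK table (by increasing span):
  [0..0]={T0}  "c"  orig:{}
  [1..1]={T0}  "c"  orig:{}
  [2..2]={B,S,T1}  "a"  orig:{B,S}
  [0..1]={C}  "cc"
  [1..2]=∅  "ca"
  [0..2]=∅  "cca"

S ∉ T[0,2] ⇒ NO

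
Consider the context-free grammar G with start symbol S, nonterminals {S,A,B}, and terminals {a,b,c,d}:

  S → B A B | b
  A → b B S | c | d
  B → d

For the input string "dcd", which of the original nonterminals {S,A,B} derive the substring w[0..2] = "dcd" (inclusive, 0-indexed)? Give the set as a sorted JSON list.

CNF form of G:
  S -> B X2 | b
  A -> T0 X1 | c | d
  B -> d
  T0 -> b
  X1 -> B S
  X2 -> A B

CYK table (by increasing span), restricted to cells inside w[0..2]:
  [0..0]={A,B}  "d"
  [1..1]={A}  "c"
  [2..2]={A,B}  "d"
  [0..1]=∅  "dc"
  [1..2]={X2}  "cd"  orig:{}
  [0..2]={S}  "dcd"

Original NTs in T[0,2] deriving "dcd": ["S"]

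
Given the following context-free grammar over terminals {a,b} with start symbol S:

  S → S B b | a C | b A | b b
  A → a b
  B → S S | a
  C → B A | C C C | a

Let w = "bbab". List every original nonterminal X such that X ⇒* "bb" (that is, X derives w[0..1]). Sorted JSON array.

CNF form of G:
  S -> S X3 | T0 C | T1 A | T1 T1
  A -> T0 T1
  B -> S S | a
  C -> B A | C X2 | a
  T0 -> a
  T1 -> b
  X2 -> C C
  X3 -> B T1

CYK fill (cells [i..j] with 0 ≤ i ≤ j ≤ 1 only):
  cell(0,0) b: {T1}  orig:{}
  cell(1,1) b: {T1}  orig:{}
  cell(0,1) bb: {S}

Original NTs in T[0,1] deriving "bb": ["S"]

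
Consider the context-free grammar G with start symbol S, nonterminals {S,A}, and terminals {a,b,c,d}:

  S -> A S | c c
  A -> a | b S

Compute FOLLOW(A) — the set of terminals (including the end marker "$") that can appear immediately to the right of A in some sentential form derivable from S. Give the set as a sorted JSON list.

FIRST iteration:
iter 1:
  A via A→a: +{a}
  A via A→b S: +{b}
  S via S→A S: +{a,b}
  S via S→c c: +{c}
  FIRST[S]={a,b,c}  FIRST[A]={a,b}
iter 2: — fixpoint
  FIRST[S]={a,b,c}  FIRST[A]={a,b}

Compute FOLLOW by fixpoint:
initialize: $ ∈ FOLLOW(S)
pass 1:
  S→A S: FOLLOW(A) ⊇ FIRST(S) = {a,b,c}; new: +{a,b,c}
  S: {$}  A: {a,b,c}
pass 2:
  A→b S: FOLLOW(S) ⊇ FOLLOW(A) ⊇ {a,b,c}; new: +{a,b,c}
  S: {$,a,b,c}  A: {a,b,c}
pass 3: done
  S: {$,a,b,c}  A: {a,b,c}

FOLLOW(A) = ["a", "b", "c"]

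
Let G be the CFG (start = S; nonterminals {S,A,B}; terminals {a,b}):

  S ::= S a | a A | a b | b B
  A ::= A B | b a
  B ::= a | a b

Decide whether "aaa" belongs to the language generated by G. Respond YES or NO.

CNF form of G:
  S -> S T1 | T0 B | T1 A | T1 T0
  A -> A B | T0 T1
  B -> T1 T0 | a
  T0 -> b
  T1 -> a

CYK fill:
  cell(0,0) a: {B,T1}  orig:{B}
  cell(1,1) a: {B,T1}  orig:{B}
  cell(2,2) a: {B,T1}  orig:{B}
  cell(0,1) aa: ∅
  cell(1,2) aa: ∅
  cell(0,2) aaa: ∅

S ∉ T[0,2] ⇒ NO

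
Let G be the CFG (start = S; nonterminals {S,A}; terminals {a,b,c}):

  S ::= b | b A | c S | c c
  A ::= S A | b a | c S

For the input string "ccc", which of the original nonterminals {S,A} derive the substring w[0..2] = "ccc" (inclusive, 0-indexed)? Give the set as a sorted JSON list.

CNF form of G:
  S -> T0 A | T2 S | T2 T2 | b
  A -> S A | T0 T1 | T2 S
  T0 -> b
  T1 -> a
  T2 -> c

Fill CYK table bottom-up (cells [i..j] with 0 ≤ i ≤ j ≤ 2 only):
  [0..0]={T2}  "c"  orig:{}
  [1..1]={T2}  "c"  orig:{}
  [2..2]={T2}  "c"  orig:{}
  [0..1]={S}  "cc"
  [1..2]={S}  "cc"
  [0..2]={A,S}  "ccc"

Original NTs in T[0,2] deriving "ccc": ["A", "S"]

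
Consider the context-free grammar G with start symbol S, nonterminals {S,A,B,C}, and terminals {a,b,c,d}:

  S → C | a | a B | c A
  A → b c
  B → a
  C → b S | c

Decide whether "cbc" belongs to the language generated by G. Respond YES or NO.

Convert to CNF:
  S -> T0 S | T1 A | T2 B | a | c
  A -> T0 T1
  B -> a
  C -> T0 S | c
  T0 -> b
  T1 -> c
  T2 -> a

CYK table (by increasing span):
  T[0,0] 'c' = {C,S,T1}  orig:{C,S}
  T[1,1] 'b' = {T0}  orig:{}
  T[2,2] 'c' = {C,S,T1}  orig:{C,S}
  T[0,1] 'cb' = ∅
  T[1,2] 'bc' = {A,C,S}
  T[0,2] 'cbc' = {S}

S ∈ T[0,2] ⇒ YES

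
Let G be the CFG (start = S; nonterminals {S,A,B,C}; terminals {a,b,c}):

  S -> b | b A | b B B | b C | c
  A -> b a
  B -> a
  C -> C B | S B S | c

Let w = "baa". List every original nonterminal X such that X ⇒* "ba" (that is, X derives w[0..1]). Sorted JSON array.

Convert to CNF:
  S -> T0 A | T0 C | T0 X3 | b | c
  A -> T0 T1
  B -> a
  C -> C B | S X2 | c
  T0 -> b
  T1 -> a
  X2 -> B S
  X3 -> B B

Fill CYK table bottom-up, restricted to cells inside w[0..1]:
  T[0,0] 'b' = {S,T0}  orig:{S}
  T[1,1] 'a' = {B,T1}  orig:{B}
  T[0,1] 'ba' = {A}

Original NTs in T[0,1] deriving "ba": ["A"]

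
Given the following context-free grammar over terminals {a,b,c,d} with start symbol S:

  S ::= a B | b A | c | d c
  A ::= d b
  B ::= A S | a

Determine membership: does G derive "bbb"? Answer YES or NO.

CNF form of G:
  S -> T0 T3 | T1 A | T2 B | c
  A -> T0 T1
  B -> A S | a
  T0 -> d
  T1 -> b
  T2 -> a
  T3 -> c

CYK table (by increasing span):
  cell(0,0) b: {T1}  orig:{}
  cell(1,1) b: {T1}  orig:{}
  cell(2,2) b: {T1}  orig:{}
  cell(0,1) bb: ∅
  cell(1,2) bb: ∅
  cell(0,2) bbb: ∅

S ∉ T[0,2] ⇒ NO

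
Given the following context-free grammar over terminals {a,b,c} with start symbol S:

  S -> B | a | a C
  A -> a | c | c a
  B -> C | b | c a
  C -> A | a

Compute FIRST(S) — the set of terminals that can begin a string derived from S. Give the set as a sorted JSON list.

Compute FIRST by fixpoint:
round 1:
  A via A→a: +{a}
  A via A→c: +{c}
  B via B→b: +{b}
  B via B→c a: +{c}
  C via C→A: +{a,c}
  S via S→B: +{b,c}
  S via S→a: +{a}
  FIRST[S]={a,b,c}  FIRST[A]={a,c}  FIRST[B]={b,c}  FIRST[C]={a,c}
round 2:
  B via B→C: +{a}
  FIRST[S]={a,b,c}  FIRST[A]={a,c}  FIRST[B]={a,b,c}  FIRST[C]={a,c}
round 3: (stable)
  FIRST[S]={a,b,c}  FIRST[A]={a,c}  FIRST[B]={a,b,c}  FIRST[C]={a,c}

FIRST(S) = ["a", "b", "c"]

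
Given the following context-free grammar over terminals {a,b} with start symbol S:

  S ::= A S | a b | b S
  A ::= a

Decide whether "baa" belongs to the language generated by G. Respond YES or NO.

Convert to CNF:
  S -> A S | T0 T1 | T1 S
  A -> a
  T0 -> a
  T1 -> b

CYK table (by increasing span):
  T[0,0] 'b' = {T1}  orig:{}
  T[1,1] 'a' = {A,T0}  orig:{A}
  T[2,2] 'a' = {A,T0}  orig:{A}
  T[0,1] 'ba' = ∅
  T[1,2] 'aa' = ∅
  T[0,2] 'baa' = ∅

S ∉ T[0,2] ⇒ NO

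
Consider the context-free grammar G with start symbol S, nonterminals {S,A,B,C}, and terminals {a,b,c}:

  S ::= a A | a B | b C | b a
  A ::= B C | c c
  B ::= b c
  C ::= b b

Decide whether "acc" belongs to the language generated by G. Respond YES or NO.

CNF form of G:
  S -> T1 C | T1 T2 | T2 A | T2 B
  A -> B C | T0 T0
  B -> T1 T0
  C -> T1 T1
  T0 -> c
  T1 -> b
  T2 -> a

Fill CYK table bottom-up:
  cell(0,0) a: {T2}  orig:{}
  cell(1,1) c: {T0}  orig:{}
  cell(2,2) c: {T0}  orig:{}
  cell(0,1) ac: ∅
  cell(1,2) cc: {A}
  cell(0,2) acc: {S}

S ∈ T[0,2] ⇒ YES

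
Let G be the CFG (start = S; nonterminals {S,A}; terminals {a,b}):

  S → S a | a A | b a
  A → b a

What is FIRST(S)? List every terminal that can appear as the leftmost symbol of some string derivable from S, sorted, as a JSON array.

Compute FIRST by fixpoint:
round 1:
  A via A→b a: +{b}
  S via S→a A: +{a}
  S via S→b a: +{b}
  FIRST(S)={a,b}  FIRST(A)={b}
round 2: (stable)
  FIRST(S)={a,b}  FIRST(A)={b}

FIRST(S) = ["a", "b"]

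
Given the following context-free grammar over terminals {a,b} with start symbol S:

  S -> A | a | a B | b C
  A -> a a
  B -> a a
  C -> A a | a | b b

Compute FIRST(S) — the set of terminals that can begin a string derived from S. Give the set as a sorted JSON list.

Compute FIRST by fixpoint:
pass 1:
  A via A→a a: +{a}
  B via B→a a: +{a}
  C via C→A a: +{a}
  C via C→b b: +{b}
  S via S→A: +{a}
  S via S→b C: +{b}
  FIRST[S]={a,b}  FIRST[A]={a}  FIRST[B]={a}  FIRST[C]={a,b}
pass 2: done
  FIRST[S]={a,b}  FIRST[A]={a}  FIRST[B]={a}  FIRST[C]={a,b}

FIRST(S) = ["a", "b"]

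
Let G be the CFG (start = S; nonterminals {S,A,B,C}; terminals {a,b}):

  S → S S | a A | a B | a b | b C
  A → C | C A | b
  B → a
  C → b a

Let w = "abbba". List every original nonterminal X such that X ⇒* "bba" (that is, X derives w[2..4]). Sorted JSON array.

Convert to CNF:
  S -> S S | T0 C | T1 A | T1 B | T1 T0
  A -> C A | T0 T1 | b
  B -> a
  C -> T0 T1
  T0 -> b
  T1 -> a

CYK table (by increasing span) (cells [i..j] with 2 ≤ i ≤ j ≤ 4 only):
  T[2,2] 'b' = {A,T0}  orig:{A}
  T[3,3] 'b' = {A,T0}  orig:{A}
  T[4,4] 'a' = {B,T1}  orig:{B}
  T[2,3] 'bb' = ∅
  T[3,4] 'ba' = {A,C}
  T[2,4] 'bba' = {S}

Original NTs in T[2,4] deriving "bba": ["S"]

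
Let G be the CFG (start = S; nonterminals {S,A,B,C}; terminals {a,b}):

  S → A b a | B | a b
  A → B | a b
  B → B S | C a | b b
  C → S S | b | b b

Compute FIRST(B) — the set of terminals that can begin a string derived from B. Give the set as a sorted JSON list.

FIRST sets, iterate to fixpoint:
[1]
  A via A→a b: +{a}
  B via B→b b: +{b}
  C via C→b: +{b}
  S via S→A b a: +{a}
  S via S→B: +{b}
  S: {a,b}  A: {a}  B: {b}  C: {b}
[2]
  A via A→B: +{b}
  C via C→S S: +{a}
  S: {a,b}  A: {a,b}  B: {b}  C: {a,b}
[3]
  B via B→C a: +{a}
  S: {a,b}  A: {a,b}  B: {a,b}  C: {a,b}
[4] — fixpoint
  S: {a,b}  A: {a,b}  B: {a,b}  C: {a,b}

FIRST(B) = ["a", "b"]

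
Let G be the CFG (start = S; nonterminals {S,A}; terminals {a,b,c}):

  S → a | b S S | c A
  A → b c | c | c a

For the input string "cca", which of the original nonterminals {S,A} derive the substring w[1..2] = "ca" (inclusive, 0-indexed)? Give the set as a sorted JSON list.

CNF form of G:
  S -> T0 X3 | T1 A | a
  A -> T0 T1 | T1 T2 | c
  T0 -> b
  T1 -> c
  T2 -> a
  X3 -> S S

CYK table (by increasing span) (cells [i..j] with 1 ≤ i ≤ j ≤ 2 only):
  T[1,1] 'c' = {A,T1}  orig:{A}
  T[2,2] 'a' = {S,T2}  orig:{S}
  T[1,2] 'ca' = {A}

Original NTs in T[1,2] deriving "ca": ["A"]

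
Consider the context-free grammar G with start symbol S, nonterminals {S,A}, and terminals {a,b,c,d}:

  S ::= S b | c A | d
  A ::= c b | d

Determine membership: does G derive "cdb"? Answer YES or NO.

CNF form of G:
  S -> S T1 | T0 A | d
  A -> T0 T1 | d
  T0 -> c
  T1 -> b

Fill CYK table bottom-up:
  T[0,0] 'c' = {T0}  orig:{}
  T[1,1] 'd' = {A,S}
  T[2,2] 'b' = {T1}  orig:{}
  T[0,1] 'cd' = {S}
  T[1,2] 'db' = {S}
  T[0,2] 'cdb' = {S}

S ∈ T[0,2] ⇒ YES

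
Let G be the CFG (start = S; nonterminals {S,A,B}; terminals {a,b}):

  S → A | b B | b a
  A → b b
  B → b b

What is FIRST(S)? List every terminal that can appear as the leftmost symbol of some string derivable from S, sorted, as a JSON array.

Compute FIRST by fixpoint:
[1]
  A via A→b b: +{b}
  B via B→b b: +{b}
  S via S→A: +{b}
  S: {b}  A: {b}  B: {b}
[2] done
  S: {b}  A: {b}  B: {b}

FIRST(S) = ["b"]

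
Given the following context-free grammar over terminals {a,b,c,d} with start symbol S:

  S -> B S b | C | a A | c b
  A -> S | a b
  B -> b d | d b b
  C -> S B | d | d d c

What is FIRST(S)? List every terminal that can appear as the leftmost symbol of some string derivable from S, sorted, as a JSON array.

FIRST sets, iterate to fixpoint:
round 1:
  A via A→a b: +{a}
  B via B→b d: +{b}
  B via B→d b b: +{d}
  C via C→d: +{d}
  S via S→B S b: +{b,d}
  S via S→a A: +{a}
  S via S→c b: +{c}
  FIRST[S]={a,b,c,d}  FIRST[A]={a}  FIRST[B]={b,d}  FIRST[C]={d}
round 2:
  A via A→S: +{b,c,d}
  C via C→S B: +{a,b,c}
  FIRST[S]={a,b,c,d}  FIRST[A]={a,b,c,d}  FIRST[B]={b,d}  FIRST[C]={a,b,c,d}
round 3: — fixpoint
  FIRST[S]={a,b,c,d}  FIRST[A]={a,b,c,d}  FIRST[B]={b,d}  FIRST[C]={a,b,c,d}

FIRST(S) = ["a", "b", "c", "d"]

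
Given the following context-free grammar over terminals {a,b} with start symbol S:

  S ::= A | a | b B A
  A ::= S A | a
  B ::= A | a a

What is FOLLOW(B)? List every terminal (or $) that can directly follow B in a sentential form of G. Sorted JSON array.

FIRST iteration:
pass 1:
  A via A→a: +{a}
  B via B→A: +{a}
  S via S→A: +{a}
  S via S→b B A: +{b}
  S: {a,b}  A: {a}  B: {a}
pass 2:
  A via A→S A: +{b}
  B via B→A: +{b}
  S: {a,b}  A: {a,b}  B: {a,b}
pass 3: (stable)
  S: {a,b}  A: {a,b}  B: {a,b}

FOLLOW iteration:
FOLLOW(S) := {$}
iter 1:
  A→S A: FOLLOW(S) ⊇ FIRST(A) = {a,b}; new: +{a,b}
  S→A: FOLLOW(A) ⊇ FOLLOW(S) ⊇ {$,a,b}; new: +{$,a,b}
  S→b B A: FOLLOW(B) ⊇ FIRST(A) = {a,b}; new: +{a,b}
  S: {$,a,b}  A: {$,a,b}  B: {a,b}
iter 2: — fixpoint
  S: {$,a,b}  A: {$,a,b}  B: {a,b}

FOLLOW(B) = ["a", "b"]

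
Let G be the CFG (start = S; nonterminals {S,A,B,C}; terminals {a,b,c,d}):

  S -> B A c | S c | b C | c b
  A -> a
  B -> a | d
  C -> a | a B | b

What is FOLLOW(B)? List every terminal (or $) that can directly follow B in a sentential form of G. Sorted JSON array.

FIRST iteration:
[1]
  A via A→a: +{a}
  B via B→a: +{a}
  B via B→d: +{d}
  C via C→a: +{a}
  C via C→b: +{b}
  S via S→B A c: +{a,d}
  S via S→b C: +{b}
  S via S→c b: +{c}
  S: {a,b,c,d}  A: {a}  B: {a,d}  C: {a,b}
[2] (stable)
  S: {a,b,c,d}  A: {a}  B: {a,d}  C: {a,b}

FOLLOW sets:
FOLLOW(S) := {$}
iter 1:
  S→B A c: FOLLOW(B) ⊇ FIRST(A) = {a}; new: +{a}
  S→B A c: FOLLOW(A) ⊇ FIRST(c) = {c}; new: +{c}
  S→S c: FOLLOW(S) ⊇ FIRST(c) = {c}; new: +{c}
  S→b C: FOLLOW(C) ⊇ FOLLOW(S) ⊇ {$,c}; new: +{$,c}
  FOLLOW(S)={$,c}  FOLLOW(A)={c}  FOLLOW(B)={a}  FOLLOW(C)={$,c}
iter 2:
  C→a B: FOLLOW(B) ⊇ FOLLOW(C) ⊇ {$,c}; new: +{$,c}
  FOLLOW(S)={$,c}  FOLLOW(A)={c}  FOLLOW(B)={$,a,c}  FOLLOW(C)={$,c}
iter 3: done
  FOLLOW(S)={$,c}  FOLLOW(A)={c}  FOLLOW(B)={$,a,c}  FOLLOW(C)={$,c}

FOLLOW(B) = ["$", "a", "c"]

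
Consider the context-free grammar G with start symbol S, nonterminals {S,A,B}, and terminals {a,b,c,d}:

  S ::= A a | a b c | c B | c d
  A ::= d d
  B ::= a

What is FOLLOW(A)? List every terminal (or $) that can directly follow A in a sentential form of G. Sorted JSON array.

FIRST sets, iterate to fixpoint:
[1]
  A via A→d d: +{d}
  B via B→a: +{a}
  S via S→A a: +{d}
  S via S→a b c: +{a}
  S via S→c B: +{c}
  FIRST(S)={a,c,d}  FIRST(A)={d}  FIRST(B)={a}
[2] done
  FIRST(S)={a,c,d}  FIRST(A)={d}  FIRST(B)={a}

FOLLOW sets:
FOLLOW(S) := {$}
iter 1:
  S→A a: FOLLOW(A) ⊇ FIRST(a) = {a}; new: +{a}
  S→c B: FOLLOW(B) ⊇ FOLLOW(S) ⊇ {$}; new: +{$}
  FOLLOW[S]={$}  FOLLOW[A]={a}  FOLLOW[B]={$}
iter 2: done
  FOLLOW[S]={$}  FOLLOW[A]={a}  FOLLOW[B]={$}

FOLLOW(A) = ["a"]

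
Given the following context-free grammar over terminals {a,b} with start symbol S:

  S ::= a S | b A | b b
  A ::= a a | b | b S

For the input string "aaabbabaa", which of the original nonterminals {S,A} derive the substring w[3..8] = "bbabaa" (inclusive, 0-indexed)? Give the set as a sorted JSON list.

Convert to CNF:
  S -> T0 S | T1 A | T1 T1
  A -> T0 T0 | T1 S | b
  T0 -> a
  T1 -> b

CYK table (by increasing span) (cells [i..j] with 3 ≤ i ≤ j ≤ 8 only):
  cell(3,3) b: {A,T1}  orig:{A}
  cell(4,4) b: {A,T1}  orig:{A}
  cell(5,5) a: {T0}  orig:{}
  cell(6,6) b: {A,T1}  orig:{A}
  cell(7,7) a: {T0}  orig:{}
  cell(8,8) a: {T0}  orig:{}
  cell(3,4) bb: {S}
  cell(4,5) ba: ∅
  cell(5,6) ab: ∅
  cell(6,7) ba: ∅
  cell(7,8) aa: {A}
  cell(3,5) bba: ∅
  cell(4,6) bab: ∅
  cell(5,7) aba: ∅
  cell(6,8) baa: {S}
  cell(3,6) bbab: ∅
  cell(4,7) baba: ∅
  cell(5,8) abaa: {S}
  cell(3,7) bbaba: ∅
  cell(4,8) babaa: {A}
  cell(3,8) bbabaa: {S}

Original NTs in T[3,8] deriving "bbabaa": ["S"]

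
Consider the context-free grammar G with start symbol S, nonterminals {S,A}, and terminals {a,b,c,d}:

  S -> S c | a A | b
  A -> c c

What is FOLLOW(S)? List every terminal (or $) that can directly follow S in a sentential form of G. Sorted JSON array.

Compute FIRST by fixpoint:
iter 1:
  A via A→c c: +{c}
  S via S→a A: +{a}
  S via S→b: +{b}
  FIRST[S]={a,b}  FIRST[A]={c}
iter 2: (no change)
  FIRST[S]={a,b}  FIRST[A]={c}

Compute FOLLOW by fixpoint:
initialize: $ ∈ FOLLOW(S)
pass 1:
  S→S c: FOLLOW(S) ⊇ FIRST(c) = {c}; new: +{c}
  S→a A: FOLLOW(A) ⊇ FOLLOW(S) ⊇ {$,c}; new: +{$,c}
  S: {$,c}  A: {$,c}
pass 2: (no change)
  S: {$,c}  A: {$,c}

FOLLOW(S) = ["$", "c"]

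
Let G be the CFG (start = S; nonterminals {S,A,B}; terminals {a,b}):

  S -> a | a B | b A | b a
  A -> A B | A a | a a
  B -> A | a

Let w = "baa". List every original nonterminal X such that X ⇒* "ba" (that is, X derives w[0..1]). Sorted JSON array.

CNF form of G:
  S -> T0 B | T1 A | T1 T0 | a
  A -> A B | A T0 | T0 T0
  B -> A B | A T0 | T0 T0 | a
  T0 -> a
  T1 -> b

CYK table (by increasing span), restricted to cells inside w[0..1]:
  cell(0,0) b: {T1}  orig:{}
  cell(1,1) a: {B,S,T0}  orig:{B,S}
  cell(0,1) ba: {S}

Original NTs in T[0,1] deriving "ba": ["S"]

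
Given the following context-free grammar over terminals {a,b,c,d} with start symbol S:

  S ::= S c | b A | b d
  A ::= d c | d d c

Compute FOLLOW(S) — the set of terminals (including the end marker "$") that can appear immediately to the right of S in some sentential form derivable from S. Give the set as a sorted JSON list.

FIRST iteration:
round 1:
  A via A→d c: +{d}
  S via S→b A: +{b}
  FIRST(S)={b}  FIRST(A)={d}
round 2: done
  FIRST(S)={b}  FIRST(A)={d}

Compute FOLLOW by fixpoint:
FOLLOW(S) := {$}
pass 1:
  S→S c: FOLLOW(S) ⊇ FIRST(c) = {c}; new: +{c}
  S→b A: FOLLOW(A) ⊇ FOLLOW(S) ⊇ {$,c}; new: +{$,c}
  S: {$,c}  A: {$,c}
pass 2: — fixpoint
  S: {$,c}  A: {$,c}

FOLLOW(S) = ["$", "c"]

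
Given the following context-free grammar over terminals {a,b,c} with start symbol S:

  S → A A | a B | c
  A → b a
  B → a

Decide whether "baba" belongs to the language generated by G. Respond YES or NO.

Convert to CNF:
  S -> A A | T1 B | c
  A -> T0 T1
  B -> a
  T0 -> b
  T1 -> a

CYK table (by increasing span):
  T[0,0] 'b' = {T0}  orig:{}
  T[1,1] 'a' = {B,T1}  orig:{B}
  T[2,2] 'b' = {T0}  orig:{}
  T[3,3] 'a' = {B,T1}  orig:{B}
  T[0,1] 'ba' = {A}
  T[1,2] 'ab' = ∅
  T[2,3] 'ba' = {A}
  T[0,2] 'bab' = ∅
  T[1,3] 'aba' = ∅
  T[0,3] 'baba' = {S}

S ∈ T[0,3] ⇒ YES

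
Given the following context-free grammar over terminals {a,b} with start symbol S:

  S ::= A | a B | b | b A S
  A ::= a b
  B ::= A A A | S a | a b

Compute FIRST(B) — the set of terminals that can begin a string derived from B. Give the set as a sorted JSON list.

Compute FIRST by fixpoint:
round 1:
  A via A→a b: +{a}
  B via B→A A A: +{a}
  S via S→A: +{a}
  S via S→b: +{b}
  FIRST[S]={a,b}  FIRST[A]={a}  FIRST[B]={a}
round 2:
  B via B→S a: +{b}
  FIRST[S]={a,b}  FIRST[A]={a}  FIRST[B]={a,b}
round 3: (stable)
  FIRST[S]={a,b}  FIRST[A]={a}  FIRST[B]={a,b}

FIRST(B) = ["a", "b"]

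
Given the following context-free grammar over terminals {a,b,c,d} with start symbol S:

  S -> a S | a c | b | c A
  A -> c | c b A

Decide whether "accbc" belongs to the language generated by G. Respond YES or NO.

Convert to CNF:
  S -> T0 A | T2 S | T2 T0 | b
  A -> T0 X3 | c
  T0 -> c
  T1 -> b
  T2 -> a
  X3 -> T1 A

CYK table (by increasing span):
  T[0,0] 'a' = {T2}  orig:{}
  T[1,1] 'c' = {A,T0}  orig:{A}
  T[2,2] 'c' = {A,T0}  orig:{A}
  T[3,3] 'b' = {S,T1}  orig:{S}
  T[4,4] 'c' = {A,T0}  orig:{A}
  T[0,1] 'ac' = {S}
  T[1,2] 'cc' = {S}
  T[2,3] 'cb' = ∅
  T[3,4] 'bc' = {X3}  orig:{}
  T[0,2] 'acc' = {S}
  T[1,3] 'ccb' = ∅
  T[2,4] 'cbc' = {A}
  T[0,3] 'accb' = ∅
  T[1,4] 'ccbc' = {S}
  T[0,4] 'accbc' = {S}

S ∈ T[0,4] ⇒ YES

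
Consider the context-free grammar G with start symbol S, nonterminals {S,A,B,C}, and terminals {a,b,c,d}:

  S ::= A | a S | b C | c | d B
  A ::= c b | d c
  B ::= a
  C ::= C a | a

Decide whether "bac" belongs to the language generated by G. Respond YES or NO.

Convert to CNF:
  S -> T0 T1 | T1 C | T2 B | T2 T0 | T3 S | c
  A -> T0 T1 | T2 T0
  B -> a
  C -> C T3 | a
  T0 -> c
  T1 -> b
  T2 -> d
  T3 -> a

CYK fill:
  cell(0,0) b: {T1}  orig:{}
  cell(1,1) a: {B,C,T3}  orig:{B,C}
  cell(2,2) c: {S,T0}  orig:{S}
  cell(0,1) ba: {S}
  cell(1,2) ac: {S}
  cell(0,2) bac: ∅

S ∉ T[0,2] ⇒ NO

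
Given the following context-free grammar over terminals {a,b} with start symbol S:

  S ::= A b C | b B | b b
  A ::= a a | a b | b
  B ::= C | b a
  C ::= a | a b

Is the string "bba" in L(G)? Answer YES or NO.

Convert to CNF:
  S -> A X2 | T1 B | T1 T1
  A -> T0 T0 | T0 T1 | b
  B -> T0 T1 | T1 T0 | a
  C -> T0 T1 | a
  T0 -> a
  T1 -> b
  X2 -> T1 C

Fill CYK table bottom-up:
  cell(0,0) b: {A,T1}  orig:{A}
  cell(1,1) b: {A,T1}  orig:{A}
  cell(2,2) a: {B,C,T0}  orig:{B,C}
  cell(0,1) bb: {S}
  cell(1,2) ba: {B,S,X2}  orig:{B,S}
  cell(0,2) bba: {S}

S ∈ T[0,2] ⇒ YES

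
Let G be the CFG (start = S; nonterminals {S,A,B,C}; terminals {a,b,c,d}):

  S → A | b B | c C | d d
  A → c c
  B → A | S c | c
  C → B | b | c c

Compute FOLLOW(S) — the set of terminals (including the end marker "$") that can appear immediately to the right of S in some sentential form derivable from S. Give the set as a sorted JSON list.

Compute FIRST by fixpoint:
round 1:
  A via A→c c: +{c}
  B via B→A: +{c}
  C via C→B: +{c}
  C via C→b: +{b}
  S via S→A: +{c}
  S via S→b B: +{b}
  S via S→d d: +{d}
  FIRST[S]={b,c,d}  FIRST[A]={c}  FIRST[B]={c}  FIRST[C]={b,c}
round 2:
  B via B→S c: +{b,d}
  C via C→B: +{d}
  FIRST[S]={b,c,d}  FIRST[A]={c}  FIRST[B]={b,c,d}  FIRST[C]={b,c,d}
round 3: — fixpoint
  FIRST[S]={b,c,d}  FIRST[A]={c}  FIRST[B]={b,c,d}  FIRST[C]={b,c,d}

Compute FOLLOW by fixpoint:
initialize: $ ∈ FOLLOW(S)
pass 1:
  B→S c: FOLLOW(S) ⊇ FIRST(c) = {c}; new: +{c}
  S→A: FOLLOW(A) ⊇ FOLLOW(S) ⊇ {$,c}; new: +{$,c}
  S→b B: FOLLOW(B) ⊇ FOLLOW(S) ⊇ {$,c}; new: +{$,c}
  S→c C: FOLLOW(C) ⊇ FOLLOW(S) ⊇ {$,c}; new: +{$,c}
  S: {$,c}  A: {$,c}  B: {$,c}  C: {$,c}
pass 2: done
  S: {$,c}  A: {$,c}  B: {$,c}  C: {$,c}

FOLLOW(S) = ["$", "c"]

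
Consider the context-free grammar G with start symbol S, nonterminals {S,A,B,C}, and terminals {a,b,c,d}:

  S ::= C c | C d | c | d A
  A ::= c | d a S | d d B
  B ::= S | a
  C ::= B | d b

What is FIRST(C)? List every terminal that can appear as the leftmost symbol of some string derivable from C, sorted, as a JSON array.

FIRST sets, iterate to fixpoint:
round 1:
  A via A→c: +{c}
  A via A→d a S: +{d}
  B via B→a: +{a}
  C via C→B: +{a}
  C via C→d b: +{d}
  S via S→C c: +{a,d}
  S via S→c: +{c}
  FIRST[S]={a,c,d}  FIRST[A]={c,d}  FIRST[B]={a}  FIRST[C]={a,d}
round 2:
  B via B→S: +{c,d}
  C via C→B: +{c}
  FIRST[S]={a,c,d}  FIRST[A]={c,d}  FIRST[B]={a,c,d}  FIRST[C]={a,c,d}
round 3: done
  FIRST[S]={a,c,d}  FIRST[A]={c,d}  FIRST[B]={a,c,d}  FIRST[C]={a,c,d}

FIRST(C) = ["a", "c", "d"]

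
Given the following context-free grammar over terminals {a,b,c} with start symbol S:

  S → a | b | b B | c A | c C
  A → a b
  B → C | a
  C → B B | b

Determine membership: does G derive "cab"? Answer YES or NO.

CNF form of G:
  S -> T1 B | T2 A | T2 C | a | b
  A -> T0 T1
  B -> B B | a | b
  C -> B B | b
  T0 -> a
  T1 -> b
  T2 -> c

CYK fill:
  T[0,0] 'c' = {T2}  orig:{}
  T[1,1] 'a' = {B,S,T0}  orig:{B,S}
  T[2,2] 'b' = {B,C,S,T1}  orig:{B,C,S}
  T[0,1] 'ca' = ∅
  T[1,2] 'ab' = {A,B,C}
  T[0,2] 'cab' = {S}

S ∈ T[0,2] ⇒ YES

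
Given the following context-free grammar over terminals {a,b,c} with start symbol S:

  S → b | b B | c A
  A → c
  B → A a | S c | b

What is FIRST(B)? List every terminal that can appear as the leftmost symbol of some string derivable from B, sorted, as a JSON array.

Compute FIRST by fixpoint:
[1]
  A via A→c: +{c}
  B via B→A a: +{c}
  B via B→b: +{b}
  S via S→b: +{b}
  S via S→c A: +{c}
  S: {b,c}  A: {c}  B: {b,c}
[2] (no change)
  S: {b,c}  A: {c}  B: {b,c}

FIRST(B) = ["b", "c"]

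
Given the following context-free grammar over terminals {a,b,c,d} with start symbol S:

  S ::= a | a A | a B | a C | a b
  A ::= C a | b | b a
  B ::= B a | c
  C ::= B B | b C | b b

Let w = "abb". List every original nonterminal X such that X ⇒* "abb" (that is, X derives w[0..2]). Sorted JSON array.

Convert to CNF:
  S -> T0 A | T0 B | T0 C | T0 T1 | a
  A -> C T0 | T1 T0 | b
  B -> B T0 | c
  C -> B B | T1 C | T1 T1
  T0 -> a
  T1 -> b

CYK fill — only the sub-triangle for w[0..2]:
  [0..0]={S,T0}  "a"  orig:{S}
  [1..1]={A,T1}  "b"  orig:{A}
  [2..2]={A,T1}  "b"  orig:{A}
  [0..1]={S}  "ab"
  [1..2]={C}  "bb"
  [0..2]={S}  "abb"

Original NTs in T[0,2] deriving "abb": ["S"]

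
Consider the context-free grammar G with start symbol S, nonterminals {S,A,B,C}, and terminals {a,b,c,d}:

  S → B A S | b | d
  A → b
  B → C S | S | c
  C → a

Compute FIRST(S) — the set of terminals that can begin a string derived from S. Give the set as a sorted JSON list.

FIRST sets, iterate to fixpoint:
iter 1:
  A via A→b: +{b}
  B via B→c: +{c}
  C via C→a: +{a}
  S via S→B A S: +{c}
  S via S→b: +{b}
  S via S→d: +{d}
  FIRST(S)={b,c,d}  FIRST(A)={b}  FIRST(B)={c}  FIRST(C)={a}
iter 2:
  B via B→C S: +{a}
  B via B→S: +{b,d}
  S via S→B A S: +{a}
  FIRST(S)={a,b,c,d}  FIRST(A)={b}  FIRST(B)={a,b,c,d}  FIRST(C)={a}
iter 3: (no change)
  FIRST(S)={a,b,c,d}  FIRST(A)={b}  FIRST(B)={a,b,c,d}  FIRST(C)={a}

FIRST(S) = ["a", "b", "c", "d"]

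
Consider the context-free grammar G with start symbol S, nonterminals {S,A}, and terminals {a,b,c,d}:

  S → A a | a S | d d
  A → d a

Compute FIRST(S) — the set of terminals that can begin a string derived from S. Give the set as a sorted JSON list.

Compute FIRST by fixpoint:
round 1:
  A via A→d a: +{d}
  S via S→A a: +{d}
  S via S→a S: +{a}
  S: {a,d}  A: {d}
round 2: — fixpoint
  S: {a,d}  A: {d}

FIRST(S) = ["a", "d"]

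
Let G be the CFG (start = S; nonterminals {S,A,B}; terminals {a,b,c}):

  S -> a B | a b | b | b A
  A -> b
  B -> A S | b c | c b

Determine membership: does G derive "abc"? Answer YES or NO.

CNF form of G:
  S -> T0 A | T2 B | T2 T0 | b
  A -> b
  B -> A S | T0 T1 | T1 T0
  T0 -> b
  T1 -> c
  T2 -> a

CYK fill:
  T[0,0] 'a' = {T2}  orig:{}
  T[1,1] 'b' = {A,S,T0}  orig:{A,S}
  T[2,2] 'c' = {T1}  orig:{}
  T[0,1] 'ab' = {S}
  T[1,2] 'bc' = {B}
  T[0,2] 'abc' = {S}

S ∈ T[0,2] ⇒ YES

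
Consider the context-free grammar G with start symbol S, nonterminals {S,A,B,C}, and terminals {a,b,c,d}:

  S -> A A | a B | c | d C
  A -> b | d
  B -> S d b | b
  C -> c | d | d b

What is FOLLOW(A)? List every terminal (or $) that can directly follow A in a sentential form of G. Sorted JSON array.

Compute FIRST by fixpoint:
iter 1:
  A via A→b: +{b}
  A via A→d: +{d}
  B via B→b: +{b}
  C via C→c: +{c}
  C via C→d: +{d}
  S via S→A A: +{b,d}
  S via S→a B: +{a}
  S via S→c: +{c}
  FIRST(S)={a,b,c,d}  FIRST(A)={b,d}  FIRST(B)={b}  FIRST(C)={c,d}
iter 2:
  B via B→S d b: +{a,c,d}
  FIRST(S)={a,b,c,d}  FIRST(A)={b,d}  FIRST(B)={a,b,c,d}  FIRST(C)={c,d}
iter 3: (stable)
  FIRST(S)={a,b,c,d}  FIRST(A)={b,d}  FIRST(B)={a,b,c,d}  FIRST(C)={c,d}

FOLLOW sets:
initialize: $ ∈ FOLLOW(S)
round 1:
  B→S d b: FOLLOW(S) ⊇ FIRST(d) = {d}; new: +{d}
  S→A A: FOLLOW(A) ⊇ FIRST(A) = {b,d}; new: +{b,d}
  S→A A: FOLLOW(A) ⊇ FOLLOW(S) ⊇ {$,d}; new: +{$}
  S→a B: FOLLOW(B) ⊇ FOLLOW(S) ⊇ {$,d}; new: +{$,d}
  S→d C: FOLLOW(C) ⊇ FOLLOW(S) ⊇ {$,d}; new: +{$,d}
  S: {$,d}  A: {$,b,d}  B: {$,d}  C: {$,d}
round 2: (stable)
  S: {$,d}  A: {$,b,d}  B: {$,d}  C: {$,d}

FOLLOW(A) = ["$", "b", "d"]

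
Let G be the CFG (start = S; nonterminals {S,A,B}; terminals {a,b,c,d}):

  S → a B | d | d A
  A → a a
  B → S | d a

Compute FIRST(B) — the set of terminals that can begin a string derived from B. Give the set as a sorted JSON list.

Compute FIRST by fixpoint:
pass 1:
  A via A→a a: +{a}
  B via B→d a: +{d}
  S via S→a B: +{a}
  S via S→d: +{d}
  FIRST(S)={a,d}  FIRST(A)={a}  FIRST(B)={d}
pass 2:
  B via B→S: +{a}
  FIRST(S)={a,d}  FIRST(A)={a}  FIRST(B)={a,d}
pass 3: — fixpoint
  FIRST(S)={a,d}  FIRST(A)={a}  FIRST(B)={a,d}

FIRST(B) = ["a", "d"]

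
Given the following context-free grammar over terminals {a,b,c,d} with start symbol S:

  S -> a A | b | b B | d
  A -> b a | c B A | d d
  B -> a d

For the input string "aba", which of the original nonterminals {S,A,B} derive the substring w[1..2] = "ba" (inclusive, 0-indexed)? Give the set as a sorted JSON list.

CNF form of G:
  S -> T0 B | T1 A | b | d
  A -> T0 T1 | T2 X4 | T3 T3
  B -> T1 T3
  T0 -> b
  T1 -> a
  T2 -> c
  T3 -> d
  X4 -> B A

CYK table (by increasing span), restricted to cells inside w[1..2]:
  [1..1]={S,T0}  "b"  orig:{S}
  [2..2]={T1}  "a"  orig:{}
  [1..2]={A}  "ba"

Original NTs in T[1,2] deriving "ba": ["A"]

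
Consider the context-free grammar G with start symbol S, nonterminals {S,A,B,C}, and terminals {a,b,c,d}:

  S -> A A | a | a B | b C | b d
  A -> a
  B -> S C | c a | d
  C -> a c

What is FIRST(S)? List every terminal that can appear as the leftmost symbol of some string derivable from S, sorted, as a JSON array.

Compute FIRST by fixpoint:
round 1:
  A via A→a: +{a}
  B via B→c a: +{c}
  B via B→d: +{d}
  C via C→a c: +{a}
  S via S→A A: +{a}
  S via S→b C: +{b}
  FIRST[S]={a,b}  FIRST[A]={a}  FIRST[B]={c,d}  FIRST[C]={a}
round 2:
  B via B→S C: +{a,b}
  FIRST[S]={a,b}  FIRST[A]={a}  FIRST[B]={a,b,c,d}  FIRST[C]={a}
round 3: — fixpoint
  FIRST[S]={a,b}  FIRST[A]={a}  FIRST[B]={a,b,c,d}  FIRST[C]={a}

FIRST(S) = ["a", "b"]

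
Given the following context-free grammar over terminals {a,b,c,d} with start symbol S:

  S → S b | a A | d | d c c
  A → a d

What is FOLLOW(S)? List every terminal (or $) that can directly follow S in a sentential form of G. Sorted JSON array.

FIRST iteration:
round 1:
  A via A→a d: +{a}
  S via S→a A: +{a}
  S via S→d: +{d}
  FIRST(S)={a,d}  FIRST(A)={a}
round 2: done
  FIRST(S)={a,d}  FIRST(A)={a}

FOLLOW sets:
initialize: $ ∈ FOLLOW(S)
pass 1:
  S→S b: FOLLOW(S) ⊇ FIRST(b) = {b}; new: +{b}
  S→a A: FOLLOW(A) ⊇ FOLLOW(S) ⊇ {$,b}; new: +{$,b}
  FOLLOW[S]={$,b}  FOLLOW[A]={$,b}
pass 2: (stable)
  FOLLOW[S]={$,b}  FOLLOW[A]={$,b}

FOLLOW(S) = ["$", "b"]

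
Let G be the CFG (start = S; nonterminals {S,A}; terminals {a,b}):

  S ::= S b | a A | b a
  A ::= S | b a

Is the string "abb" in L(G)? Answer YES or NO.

CNF form of G:
  S -> S T0 | T0 T1 | T1 A
  A -> S T0 | T0 T1 | T1 A
  T0 -> b
  T1 -> a

Fill CYK table bottom-up:
  cell(0,0) a: {T1}  orig:{}
  cell(1,1) b: {T0}  orig:{}
  cell(2,2) b: {T0}  orig:{}
  cell(0,1) ab: ∅
  cell(1,2) bb: ∅
  cell(0,2) abb: ∅

S ∉ T[0,2] ⇒ NO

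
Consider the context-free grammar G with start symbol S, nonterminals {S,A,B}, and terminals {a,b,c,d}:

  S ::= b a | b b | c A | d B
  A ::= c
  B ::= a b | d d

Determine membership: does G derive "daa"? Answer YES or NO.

Convert to CNF:
  S -> T1 T0 | T1 T1 | T2 B | T3 A
  A -> c
  B -> T0 T1 | T2 T2
  T0 -> a
  T1 -> b
  T2 -> d
  T3 -> c

Fill CYK table bottom-up:
  cell(0,0) d: {T2}  orig:{}
  cell(1,1) a: {T0}  orig:{}
  cell(2,2) a: {T0}  orig:{}
  cell(0,1) da: ∅
  cell(1,2) aa: ∅
  cell(0,2) daa: ∅

S ∉ T[0,2] ⇒ NO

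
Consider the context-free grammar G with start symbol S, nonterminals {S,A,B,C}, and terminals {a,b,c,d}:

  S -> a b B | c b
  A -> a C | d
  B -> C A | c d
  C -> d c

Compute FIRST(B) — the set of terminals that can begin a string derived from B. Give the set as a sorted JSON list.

FIRST sets, iterate to fixpoint:
iter 1:
  A via A→a C: +{a}
  A via A→d: +{d}
  B via B→c d: +{c}
  C via C→d c: +{d}
  S via S→a b B: +{a}
  S via S→c b: +{c}
  FIRST(S)={a,c}  FIRST(A)={a,d}  FIRST(B)={c}  FIRST(C)={d}
iter 2:
  B via B→C A: +{d}
  FIRST(S)={a,c}  FIRST(A)={a,d}  FIRST(B)={c,d}  FIRST(C)={d}
iter 3: done
  FIRST(S)={a,c}  FIRST(A)={a,d}  FIRST(B)={c,d}  FIRST(C)={d}

FIRST(B) = ["c", "d"]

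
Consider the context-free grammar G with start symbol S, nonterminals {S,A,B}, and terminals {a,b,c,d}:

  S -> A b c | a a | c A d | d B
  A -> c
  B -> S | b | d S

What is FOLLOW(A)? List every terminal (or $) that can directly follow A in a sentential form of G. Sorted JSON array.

FIRST iteration:
round 1:
  A via A→c: +{c}
  B via B→b: +{b}
  B via B→d S: +{d}
  S via S→A b c: +{c}
  S via S→a a: +{a}
  S via S→d B: +{d}
  FIRST(S)={a,c,d}  FIRST(A)={c}  FIRST(B)={b,d}
round 2:
  B via B→S: +{a,c}
  FIRST(S)={a,c,d}  FIRST(A)={c}  FIRST(B)={a,b,c,d}
round 3: (stable)
  FIRST(S)={a,c,d}  FIRST(A)={c}  FIRST(B)={a,b,c,d}

FOLLOW iteration:
FOLLOW(S) := {$}
iter 1:
  S→A b c: FOLLOW(A) ⊇ FIRST(b) = {b}; new: +{b}
  S→c A d: FOLLOW(A) ⊇ FIRST(d) = {d}; new: +{d}
  S→d B: FOLLOW(B) ⊇ FOLLOW(S) ⊇ {$}; new: +{$}
  FOLLOW(S)={$}  FOLLOW(A)={b,d}  FOLLOW(B)={$}
iter 2: (stable)
  FOLLOW(S)={$}  FOLLOW(A)={b,d}  FOLLOW(B)={$}

FOLLOW(A) = ["b", "d"]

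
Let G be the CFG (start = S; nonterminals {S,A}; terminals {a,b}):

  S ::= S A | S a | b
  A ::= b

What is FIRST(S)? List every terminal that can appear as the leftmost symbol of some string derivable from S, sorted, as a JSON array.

Compute FIRST by fixpoint:
iter 1:
  A via A→b: +{b}
  S via S→b: +{b}
  S: {b}  A: {b}
iter 2: done
  S: {b}  A: {b}

FIRST(S) = ["b"]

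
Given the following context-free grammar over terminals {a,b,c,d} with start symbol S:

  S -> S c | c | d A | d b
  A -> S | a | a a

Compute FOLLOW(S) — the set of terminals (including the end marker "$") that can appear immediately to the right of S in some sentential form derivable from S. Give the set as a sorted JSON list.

Compute FIRST by fixpoint:
pass 1:
  A via A→a: +{a}
  S via S→c: +{c}
  S via S→d A: +{d}
  FIRST[S]={c,d}  FIRST[A]={a}
pass 2:
  A via A→S: +{c,d}
  FIRST[S]={c,d}  FIRST[A]={a,c,d}
pass 3: (no change)
  FIRST[S]={c,d}  FIRST[A]={a,c,d}

Compute FOLLOW by fixpoint:
FOLLOW(S) := {$}
[1]
  S→S c: FOLLOW(S) ⊇ FIRST(c) = {c}; new: +{c}
  S→d A: FOLLOW(A) ⊇ FOLLOW(S) ⊇ {$,c}; new: +{$,c}
  FOLLOW(S)={$,c}  FOLLOW(A)={$,c}
[2] done
  FOLLOW(S)={$,c}  FOLLOW(A)={$,c}

FOLLOW(S) = ["$", "c"]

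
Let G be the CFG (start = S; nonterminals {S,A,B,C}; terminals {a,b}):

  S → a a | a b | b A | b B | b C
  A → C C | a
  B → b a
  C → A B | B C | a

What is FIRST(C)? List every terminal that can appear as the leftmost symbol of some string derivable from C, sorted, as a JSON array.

FIRST sets, iterate to fixpoint:
[1]
  A via A→a: +{a}
  B via B→b a: +{b}
  C via C→A B: +{a}
  C via C→B C: +{b}
  S via S→a a: +{a}
  S via S→b A: +{b}
  S: {a,b}  A: {a}  B: {b}  C: {a,b}
[2]
  A via A→C C: +{b}
  S: {a,b}  A: {a,b}  B: {b}  C: {a,b}
[3] (stable)
  S: {a,b}  A: {a,b}  B: {b}  C: {a,b}

FIRST(C) = ["a", "b"]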